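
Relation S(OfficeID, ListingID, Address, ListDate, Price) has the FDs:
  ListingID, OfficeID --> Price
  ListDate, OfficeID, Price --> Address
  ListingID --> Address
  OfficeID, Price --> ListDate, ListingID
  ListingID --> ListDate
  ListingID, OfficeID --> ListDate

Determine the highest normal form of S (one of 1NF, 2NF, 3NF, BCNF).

1NF

Candidate keys: {ListingID, OfficeID}, {OfficeID, Price}. Prime attributes: {ListingID, OfficeID, Price}.
For ListingID --> Address we have {ListingID}⁺ = {Address, ListDate, ListingID}; {ListingID} is not a superkey, so BCNF fails.
ListingID --> Address has non-prime {Address} on the right and a non-superkey on the left, so 3NF fails.
The proper key subset {ListingID} of {ListingID, OfficeID} determines non-prime {Address, ListDate}, so the relation is not even in 2NF.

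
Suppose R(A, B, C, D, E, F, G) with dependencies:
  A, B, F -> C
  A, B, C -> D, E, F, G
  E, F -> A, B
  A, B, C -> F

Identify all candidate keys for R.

{E, F} is a candidate key since {E, F}⁺ = {A, B, C, D, E, F, G} covers every attribute.
{A, B, C} is a candidate key since {A, B, C}⁺ = {A, B, C, D, E, F, G} covers every attribute.
{A, B, F} is a candidate key since {A, B, F}⁺ = {A, B, C, D, E, F, G} covers every attribute.
These are minimal and exhaustive — every other superkey contains one of them.

{A, B, C}, {A, B, F}, {E, F}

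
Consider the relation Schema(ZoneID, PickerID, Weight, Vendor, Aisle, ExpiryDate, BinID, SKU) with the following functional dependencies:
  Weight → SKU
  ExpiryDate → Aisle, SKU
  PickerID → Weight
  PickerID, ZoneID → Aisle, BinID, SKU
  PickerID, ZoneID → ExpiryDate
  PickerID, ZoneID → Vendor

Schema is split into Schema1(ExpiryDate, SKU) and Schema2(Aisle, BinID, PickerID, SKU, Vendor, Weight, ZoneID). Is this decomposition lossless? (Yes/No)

No

Schema1 ∩ Schema2 = {SKU}; its closure under F is {SKU}.
Neither Schema1 nor Schema2 is contained in that closure, so the decomposition is lossy.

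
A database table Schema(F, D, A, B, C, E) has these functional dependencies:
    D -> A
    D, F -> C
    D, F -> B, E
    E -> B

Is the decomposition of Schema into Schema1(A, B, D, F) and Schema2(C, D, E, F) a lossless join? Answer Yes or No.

Schema1 ∩ Schema2 = {D, F}; its closure under F is {A, B, C, D, E, F}.
Schema1 is contained in that closure, so Schema1 ∩ Schema2 -> Schema1 holds and the join is lossless.

Yes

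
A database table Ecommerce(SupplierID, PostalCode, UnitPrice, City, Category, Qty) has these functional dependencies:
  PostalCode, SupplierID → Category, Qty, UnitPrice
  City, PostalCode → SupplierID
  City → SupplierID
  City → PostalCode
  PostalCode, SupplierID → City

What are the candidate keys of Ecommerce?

{City}⁺ = {Category, City, PostalCode, Qty, SupplierID, UnitPrice}, which is every attribute, so {City} is a candidate key.
{PostalCode, SupplierID}⁺ = {Category, City, PostalCode, Qty, SupplierID, UnitPrice}, which is every attribute, so {PostalCode, SupplierID} is a candidate key.
No proper subset of any of these is a key, and no other minimal superkey exists.

{City}, {PostalCode, SupplierID}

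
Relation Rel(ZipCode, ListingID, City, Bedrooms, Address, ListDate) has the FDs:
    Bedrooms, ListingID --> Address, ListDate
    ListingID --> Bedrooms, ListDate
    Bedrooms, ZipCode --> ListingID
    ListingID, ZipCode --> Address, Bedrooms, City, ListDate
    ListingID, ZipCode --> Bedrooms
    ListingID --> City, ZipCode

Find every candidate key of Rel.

{Bedrooms, ZipCode}, {ListingID}

{ListingID} is a candidate key since {ListingID}⁺ = {Address, Bedrooms, City, ListDate, ListingID, ZipCode} covers every attribute.
{Bedrooms, ZipCode} is a candidate key since {Bedrooms, ZipCode}⁺ = {Address, Bedrooms, City, ListDate, ListingID, ZipCode} covers every attribute.
No proper subset of any of these is a key, and no other minimal superkey exists.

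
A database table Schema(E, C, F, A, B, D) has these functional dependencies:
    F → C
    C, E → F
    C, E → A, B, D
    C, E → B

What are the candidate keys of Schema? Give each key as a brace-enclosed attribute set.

{C, E}, {E, F}

{E} never appears on the right of any FD, so every key must include it.
{C, E} is a candidate key since {C, E}⁺ = {A, B, C, D, E, F} covers every attribute.
{E, F} is a candidate key since {E, F}⁺ = {A, B, C, D, E, F} covers every attribute.
No proper subset of any of these is a key, and no other minimal superkey exists.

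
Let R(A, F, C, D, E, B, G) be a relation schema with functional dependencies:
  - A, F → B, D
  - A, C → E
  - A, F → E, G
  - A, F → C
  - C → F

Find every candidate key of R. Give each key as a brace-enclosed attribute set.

{A, C}, {A, F}

No FD produces {A}, so it must be in every candidate key.
{A, C}⁺ = {A, B, C, D, E, F, G} — all of the relation — so {A, C} is a candidate key.
{A, F}⁺ = {A, B, C, D, E, F, G} — all of the relation — so {A, F} is a candidate key.
No proper subset of any of these is a key, and no other minimal superkey exists.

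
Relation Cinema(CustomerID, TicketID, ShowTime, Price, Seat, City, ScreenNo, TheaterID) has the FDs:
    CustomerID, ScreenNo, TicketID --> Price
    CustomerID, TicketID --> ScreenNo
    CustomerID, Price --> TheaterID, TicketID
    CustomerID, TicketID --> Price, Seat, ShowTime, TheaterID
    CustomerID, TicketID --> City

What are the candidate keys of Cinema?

{CustomerID, Price}, {CustomerID, TicketID}

Attributes never on any right-hand side: {CustomerID} — every candidate key must contain it.
{CustomerID, Price}⁺ = {City, CustomerID, Price, ScreenNo, Seat, ShowTime, TheaterID, TicketID}, which is every attribute, so {CustomerID, Price} is a candidate key.
{CustomerID, TicketID}⁺ = {City, CustomerID, Price, ScreenNo, Seat, ShowTime, TheaterID, TicketID}, which is every attribute, so {CustomerID, TicketID} is a candidate key.
Any other superkey properly contains one of these, so there are no further candidate keys.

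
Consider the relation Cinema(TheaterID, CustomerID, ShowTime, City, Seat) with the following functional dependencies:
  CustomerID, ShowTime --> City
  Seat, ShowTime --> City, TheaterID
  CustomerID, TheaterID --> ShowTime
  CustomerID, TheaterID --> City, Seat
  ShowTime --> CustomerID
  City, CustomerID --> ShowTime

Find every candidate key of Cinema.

{City, CustomerID, Seat}, {CustomerID, TheaterID}, {Seat, ShowTime}, {ShowTime, TheaterID}

{CustomerID, TheaterID}⁺ = {City, CustomerID, Seat, ShowTime, TheaterID} — all of the relation — so {CustomerID, TheaterID} is a candidate key.
{Seat, ShowTime}⁺ = {City, CustomerID, Seat, ShowTime, TheaterID} — all of the relation — so {Seat, ShowTime} is a candidate key.
{ShowTime, TheaterID}⁺ = {City, CustomerID, Seat, ShowTime, TheaterID} — all of the relation — so {ShowTime, TheaterID} is a candidate key.
{City, CustomerID, Seat}⁺ = {City, CustomerID, Seat, ShowTime, TheaterID} — all of the relation — so {City, CustomerID, Seat} is a candidate key.
Any other superkey properly contains one of these, so there are no further candidate keys.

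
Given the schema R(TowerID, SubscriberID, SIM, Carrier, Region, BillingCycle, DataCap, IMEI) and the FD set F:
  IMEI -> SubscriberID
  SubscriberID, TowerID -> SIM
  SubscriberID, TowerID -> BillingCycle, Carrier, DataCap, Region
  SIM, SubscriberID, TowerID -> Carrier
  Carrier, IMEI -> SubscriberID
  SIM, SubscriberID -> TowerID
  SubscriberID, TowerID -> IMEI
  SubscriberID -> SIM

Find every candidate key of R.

{IMEI} is a candidate key since {IMEI}⁺ = {BillingCycle, Carrier, DataCap, IMEI, Region, SIM, SubscriberID, TowerID} covers every attribute.
{SubscriberID} is a candidate key since {SubscriberID}⁺ = {BillingCycle, Carrier, DataCap, IMEI, Region, SIM, SubscriberID, TowerID} covers every attribute.
No proper subset of any of these is a key, and no other minimal superkey exists.

{IMEI}, {SubscriberID}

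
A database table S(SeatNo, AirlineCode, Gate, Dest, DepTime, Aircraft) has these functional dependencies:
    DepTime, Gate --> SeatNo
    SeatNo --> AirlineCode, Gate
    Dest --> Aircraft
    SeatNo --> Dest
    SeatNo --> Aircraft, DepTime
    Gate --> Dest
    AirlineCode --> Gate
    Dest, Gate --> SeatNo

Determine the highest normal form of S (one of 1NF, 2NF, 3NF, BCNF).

Candidate keys: {AirlineCode}, {Gate}, {SeatNo}. Prime attributes: {AirlineCode, Gate, SeatNo}.
For Dest --> Aircraft we have {Dest}⁺ = {Aircraft, Dest}; {Dest} is not a superkey, so BCNF fails.
Because {Aircraft} is non-prime and the left side of Dest --> Aircraft is not a superkey, the relation is not in 3NF.
With only single-attribute keys there can be no partial dependency, so 2NF holds.

2NF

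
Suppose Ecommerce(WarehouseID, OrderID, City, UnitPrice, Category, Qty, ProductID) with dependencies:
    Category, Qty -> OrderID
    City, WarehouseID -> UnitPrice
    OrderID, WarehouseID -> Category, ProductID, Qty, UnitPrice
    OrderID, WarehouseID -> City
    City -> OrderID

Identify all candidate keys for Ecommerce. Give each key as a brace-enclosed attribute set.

Attributes never on any right-hand side: {WarehouseID} — every candidate key must contain it.
{City, WarehouseID}⁺ = {Category, City, OrderID, ProductID, Qty, UnitPrice, WarehouseID}, which is every attribute, so {City, WarehouseID} is a candidate key.
{OrderID, WarehouseID}⁺ = {Category, City, OrderID, ProductID, Qty, UnitPrice, WarehouseID}, which is every attribute, so {OrderID, WarehouseID} is a candidate key.
{Category, Qty, WarehouseID}⁺ = {Category, City, OrderID, ProductID, Qty, UnitPrice, WarehouseID}, which is every attribute, so {Category, Qty, WarehouseID} is a candidate key.
These are minimal and exhaustive — every other superkey contains one of them.

{Category, Qty, WarehouseID}, {City, WarehouseID}, {OrderID, WarehouseID}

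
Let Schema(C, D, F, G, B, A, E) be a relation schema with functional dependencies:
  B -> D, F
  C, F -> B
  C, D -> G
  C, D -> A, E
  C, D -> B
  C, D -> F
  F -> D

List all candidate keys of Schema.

{B, C}, {C, D}, {C, F}

No FD produces {C}, so it must be in every candidate key.
{B, C}⁺ = {A, B, C, D, E, F, G} — all of the relation — so {B, C} is a candidate key.
{C, D}⁺ = {A, B, C, D, E, F, G} — all of the relation — so {C, D} is a candidate key.
{C, F}⁺ = {A, B, C, D, E, F, G} — all of the relation — so {C, F} is a candidate key.
No proper subset of any of these is a key, and no other minimal superkey exists.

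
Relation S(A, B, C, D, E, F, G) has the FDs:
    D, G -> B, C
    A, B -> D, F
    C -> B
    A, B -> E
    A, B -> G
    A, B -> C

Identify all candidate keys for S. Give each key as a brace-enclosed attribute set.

Attributes never on any right-hand side: {A} — every candidate key must contain it.
{A, B}⁺ = {A, B, C, D, E, F, G} — all of the relation — so {A, B} is a candidate key.
{A, C}⁺ = {A, B, C, D, E, F, G} — all of the relation — so {A, C} is a candidate key.
{A, D, G}⁺ = {A, B, C, D, E, F, G} — all of the relation — so {A, D, G} is a candidate key.
These are minimal and exhaustive — every other superkey contains one of them.

{A, B}, {A, C}, {A, D, G}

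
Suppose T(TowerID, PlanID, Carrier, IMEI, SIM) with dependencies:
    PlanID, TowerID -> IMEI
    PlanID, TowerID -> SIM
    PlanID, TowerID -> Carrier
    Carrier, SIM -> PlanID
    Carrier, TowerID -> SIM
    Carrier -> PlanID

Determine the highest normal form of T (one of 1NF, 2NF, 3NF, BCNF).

Candidate keys: {Carrier, TowerID}, {PlanID, TowerID}. Prime attributes: {Carrier, PlanID, TowerID}.
Carrier, SIM -> PlanID: {Carrier, SIM}⁺ = {Carrier, PlanID, SIM}, which is not all of the attributes, so the left side is not a superkey — BCNF is violated.
Its right-hand attributes {PlanID} are all prime, as are those of every other non-superkey FD — the relation is in 3NF.

3NF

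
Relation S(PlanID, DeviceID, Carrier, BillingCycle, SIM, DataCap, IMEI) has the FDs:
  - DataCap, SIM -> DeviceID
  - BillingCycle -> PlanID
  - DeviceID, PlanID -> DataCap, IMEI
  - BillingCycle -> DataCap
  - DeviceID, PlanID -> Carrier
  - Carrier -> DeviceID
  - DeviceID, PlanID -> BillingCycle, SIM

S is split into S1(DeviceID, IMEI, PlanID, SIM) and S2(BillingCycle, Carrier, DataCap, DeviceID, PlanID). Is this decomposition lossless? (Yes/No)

Yes

The shared attributes are {DeviceID, PlanID} and {DeviceID, PlanID}⁺ = {BillingCycle, Carrier, DataCap, DeviceID, IMEI, PlanID, SIM}.
Since S1 ⊆ {BillingCycle, Carrier, DataCap, DeviceID, IMEI, PlanID, SIM}, the intersection is a superkey of S1; the decomposition is lossless.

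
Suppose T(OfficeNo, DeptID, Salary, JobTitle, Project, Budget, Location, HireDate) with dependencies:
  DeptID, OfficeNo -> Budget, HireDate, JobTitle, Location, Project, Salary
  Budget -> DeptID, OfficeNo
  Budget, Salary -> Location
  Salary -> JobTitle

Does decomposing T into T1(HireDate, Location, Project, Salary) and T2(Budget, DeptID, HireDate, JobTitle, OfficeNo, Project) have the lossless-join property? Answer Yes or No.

Common attributes: {HireDate, Project}; their closure is {HireDate, Project}.
The closure covers neither T1 nor T2 entirely; the join is not lossless.

No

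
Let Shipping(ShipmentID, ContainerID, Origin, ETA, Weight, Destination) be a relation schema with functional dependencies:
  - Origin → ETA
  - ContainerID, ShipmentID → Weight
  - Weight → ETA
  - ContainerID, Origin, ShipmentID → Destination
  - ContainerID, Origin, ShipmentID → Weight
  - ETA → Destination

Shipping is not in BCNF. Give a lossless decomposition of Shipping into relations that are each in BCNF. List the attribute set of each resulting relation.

{ContainerID, Origin, ShipmentID}; {ContainerID, ShipmentID, Weight}; {Destination, ETA}; {ETA, Origin}

Candidate key of the original relation: {ContainerID, Origin, ShipmentID}.
Within {ContainerID, Destination, ETA, Origin, ShipmentID, Weight}: {Origin}⁺ ∩ {ContainerID, Destination, ETA, Origin, ShipmentID, Weight} = {Destination, ETA, Origin}, not the whole set, so Origin → Destination, ETA violates BCNF; decompose into {Destination, ETA, Origin} and {ContainerID, Origin, ShipmentID, Weight}.
Within {Destination, ETA, Origin}: {ETA}⁺ ∩ {Destination, ETA, Origin} = {Destination, ETA}, not the whole set, so ETA → Destination violates BCNF; decompose into {Destination, ETA} and {ETA, Origin}.
{Destination, ETA}: every determinant is a superkey — BCNF.
{ETA, Origin}: every determinant is a superkey — BCNF.
Within {ContainerID, Origin, ShipmentID, Weight}: {ContainerID, ShipmentID}⁺ ∩ {ContainerID, Origin, ShipmentID, Weight} = {ContainerID, ShipmentID, Weight}, not the whole set, so ContainerID, ShipmentID → Weight violates BCNF; decompose into {ContainerID, ShipmentID, Weight} and {ContainerID, Origin, ShipmentID}.
{ContainerID, ShipmentID, Weight}: every determinant is a superkey — BCNF.
{ContainerID, Origin, ShipmentID}: every determinant is a superkey — BCNF.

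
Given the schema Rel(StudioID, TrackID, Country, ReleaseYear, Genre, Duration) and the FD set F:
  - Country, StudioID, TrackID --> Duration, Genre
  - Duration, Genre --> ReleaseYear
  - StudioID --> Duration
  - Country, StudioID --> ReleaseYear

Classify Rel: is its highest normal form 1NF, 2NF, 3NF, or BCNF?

Candidate key: {Country, StudioID, TrackID}. Prime attributes: {Country, StudioID, TrackID}.
Duration, Genre --> ReleaseYear: {Duration, Genre}⁺ = {Duration, Genre, ReleaseYear}, which is not all of the attributes, so the left side is not a superkey — BCNF is violated.
Duration, Genre --> ReleaseYear determines the non-prime attribute {ReleaseYear} from a non-superkey — 3NF is violated.
Since {StudioID} ⊂ {Country, StudioID, TrackID} and {StudioID}⁺ ⊇ {Duration} with {Duration} non-prime, there is a partial dependency; 2NF fails.

1NF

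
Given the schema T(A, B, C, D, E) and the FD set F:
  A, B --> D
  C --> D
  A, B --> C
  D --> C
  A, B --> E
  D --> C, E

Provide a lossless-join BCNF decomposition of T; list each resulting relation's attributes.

{A, B, C}; {C, D, E}

Candidate key of the original relation: {A, B}.
Within {A, B, C, D, E}: {C}⁺ ∩ {A, B, C, D, E} = {C, D, E}, not the whole set, so C --> D, E violates BCNF; decompose into {C, D, E} and {A, B, C}.
{C, D, E} has no BCNF violation.
{A, B, C} has no BCNF violation.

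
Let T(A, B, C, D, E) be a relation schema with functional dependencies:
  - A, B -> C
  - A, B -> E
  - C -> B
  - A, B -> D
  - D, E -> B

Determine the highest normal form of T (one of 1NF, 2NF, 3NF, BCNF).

Candidate keys: {A, B}, {A, C}, {A, D, E}. Prime attributes: {A, B, C, D, E}.
C -> B: {C}⁺ = {B, C}, which is not all of the attributes, so the left side is not a superkey — BCNF is violated.
Its right-hand attributes {B} are all prime, as are those of every other non-superkey FD — the relation is in 3NF.

3NF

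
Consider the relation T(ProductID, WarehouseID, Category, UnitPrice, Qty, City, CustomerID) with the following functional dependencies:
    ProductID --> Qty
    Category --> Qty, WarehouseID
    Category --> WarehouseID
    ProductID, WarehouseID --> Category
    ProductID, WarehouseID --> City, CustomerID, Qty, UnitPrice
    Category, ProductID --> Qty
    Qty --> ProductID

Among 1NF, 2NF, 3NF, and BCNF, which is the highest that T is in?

3NF

Candidate keys: {Category}, {ProductID, WarehouseID}, {Qty, WarehouseID}. Prime attributes: {Category, ProductID, Qty, WarehouseID}.
ProductID --> Qty: {ProductID}⁺ = {ProductID, Qty}, which is not all of the attributes, so the left side is not a superkey — BCNF is violated.
But every attribute on its right side ({Qty}) is prime, and the same holds for every other non-superkey FD, so 3NF still holds.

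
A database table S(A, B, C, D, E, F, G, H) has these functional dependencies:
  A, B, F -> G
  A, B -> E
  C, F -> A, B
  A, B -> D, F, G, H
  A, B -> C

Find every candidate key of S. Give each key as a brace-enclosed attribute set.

{A, B}, {C, F}

{A, B} is a candidate key since {A, B}⁺ = {A, B, C, D, E, F, G, H} covers every attribute.
{C, F} is a candidate key since {C, F}⁺ = {A, B, C, D, E, F, G, H} covers every attribute.
These are minimal and exhaustive — every other superkey contains one of them.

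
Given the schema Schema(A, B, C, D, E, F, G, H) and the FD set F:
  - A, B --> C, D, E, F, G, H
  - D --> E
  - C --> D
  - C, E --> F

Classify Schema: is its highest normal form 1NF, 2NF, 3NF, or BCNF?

2NF

Candidate key: {A, B}. Prime attributes: {A, B}.
D --> E breaks BCNF: {D}⁺ = {D, E}, so {D} is not a superkey.
Because {E} is non-prime and the left side of D --> E is not a superkey, the relation is not in 3NF.
No non-prime attribute depends on a proper subset of any candidate key, so 2NF holds.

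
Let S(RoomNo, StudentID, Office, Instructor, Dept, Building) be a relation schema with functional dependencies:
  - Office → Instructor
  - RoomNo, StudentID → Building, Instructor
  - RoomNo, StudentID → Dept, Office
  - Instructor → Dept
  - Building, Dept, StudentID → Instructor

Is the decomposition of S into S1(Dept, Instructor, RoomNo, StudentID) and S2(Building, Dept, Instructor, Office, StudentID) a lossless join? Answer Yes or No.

Common attributes: {Dept, Instructor, StudentID}; their closure is {Dept, Instructor, StudentID}.
The closure covers neither S1 nor S2 entirely; the join is not lossless.

No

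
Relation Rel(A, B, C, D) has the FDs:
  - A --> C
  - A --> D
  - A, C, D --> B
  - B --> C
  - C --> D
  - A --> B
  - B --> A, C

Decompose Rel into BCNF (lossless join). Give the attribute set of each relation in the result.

{A, B, C}; {C, D}

Candidate keys of the original relation: {A}, {B}.
In {A, B, C, D}, {C} is not a superkey ({C}⁺ restricted to this set is {C, D}), so split on C --> D into {C, D} and {A, B, C}.
{C, D}: every determinant is a superkey — BCNF.
{A, B, C}: every determinant is a superkey — BCNF.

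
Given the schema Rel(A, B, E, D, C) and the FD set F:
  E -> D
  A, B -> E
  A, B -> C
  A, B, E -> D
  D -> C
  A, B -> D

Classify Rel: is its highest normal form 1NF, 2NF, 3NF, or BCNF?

2NF

Candidate key: {A, B}. Prime attributes: {A, B}.
E -> D breaks BCNF: {E}⁺ = {C, D, E}, so {E} is not a superkey.
Because {D} is non-prime and the left side of E -> D is not a superkey, the relation is not in 3NF.
No proper subset of a key has a non-prime attribute in its closure, so there is no partial dependency; 2NF holds.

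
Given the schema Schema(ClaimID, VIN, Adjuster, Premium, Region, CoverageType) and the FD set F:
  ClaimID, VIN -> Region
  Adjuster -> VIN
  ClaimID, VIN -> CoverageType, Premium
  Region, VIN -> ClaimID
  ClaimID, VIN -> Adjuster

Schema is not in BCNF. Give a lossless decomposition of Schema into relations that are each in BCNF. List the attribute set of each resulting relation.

{Adjuster, ClaimID, CoverageType, Premium, Region}; {Adjuster, VIN}

Candidate keys of the original relation: {Adjuster, ClaimID}, {Adjuster, Region}, {ClaimID, VIN}, {Region, VIN}.
{Adjuster, ClaimID, CoverageType, Premium, Region, VIN}: {Adjuster} determines {Adjuster, VIN} here but is not a superkey — split on Adjuster -> VIN, giving {Adjuster, VIN} and {Adjuster, ClaimID, CoverageType, Premium, Region}.
{Adjuster, VIN} has no BCNF violation.
{Adjuster, ClaimID, CoverageType, Premium, Region} has no BCNF violation.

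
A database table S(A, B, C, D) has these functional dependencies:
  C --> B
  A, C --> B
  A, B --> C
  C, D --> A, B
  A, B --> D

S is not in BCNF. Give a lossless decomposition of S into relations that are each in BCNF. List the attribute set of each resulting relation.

Candidate keys of the original relation: {A, B}, {A, C}, {C, D}.
In {A, B, C, D}, {C} is not a superkey ({C}⁺ restricted to this set is {B, C}), so split on C --> B into {B, C} and {A, C, D}.
{B, C}: every determinant is a superkey — BCNF.
{A, C, D}: every determinant is a superkey — BCNF.

{A, C, D}; {B, C}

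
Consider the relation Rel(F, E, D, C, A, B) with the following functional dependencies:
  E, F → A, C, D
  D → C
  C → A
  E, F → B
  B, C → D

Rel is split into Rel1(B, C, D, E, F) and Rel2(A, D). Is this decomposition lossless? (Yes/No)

Common attributes: {D}; their closure is {A, C, D}.
Since Rel2 ⊆ {A, C, D}, the intersection is a superkey of Rel2; the decomposition is lossless.

Yes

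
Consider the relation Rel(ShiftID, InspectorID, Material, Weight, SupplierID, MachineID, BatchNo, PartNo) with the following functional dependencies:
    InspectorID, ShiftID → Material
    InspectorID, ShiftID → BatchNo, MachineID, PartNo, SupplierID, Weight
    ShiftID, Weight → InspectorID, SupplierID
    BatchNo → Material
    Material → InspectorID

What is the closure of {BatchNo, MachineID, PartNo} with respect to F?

Start with {BatchNo, MachineID, PartNo}.
BatchNo → Material applies; add {Material} → now {BatchNo, MachineID, Material, PartNo}.
Material → InspectorID applies; add {InspectorID} → now {BatchNo, InspectorID, MachineID, Material, PartNo}.
No further FD applies.

{BatchNo, InspectorID, MachineID, Material, PartNo}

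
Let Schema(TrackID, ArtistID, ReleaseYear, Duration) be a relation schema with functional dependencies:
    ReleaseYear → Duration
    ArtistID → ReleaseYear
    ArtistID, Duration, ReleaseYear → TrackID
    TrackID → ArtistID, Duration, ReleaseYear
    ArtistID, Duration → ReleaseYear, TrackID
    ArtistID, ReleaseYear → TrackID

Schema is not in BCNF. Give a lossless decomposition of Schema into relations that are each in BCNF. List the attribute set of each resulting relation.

Candidate keys of the original relation: {ArtistID}, {TrackID}.
In {ArtistID, Duration, ReleaseYear, TrackID}, {ReleaseYear} is not a superkey ({ReleaseYear}⁺ restricted to this set is {Duration, ReleaseYear}), so split on ReleaseYear → Duration into {Duration, ReleaseYear} and {ArtistID, ReleaseYear, TrackID}.
{Duration, ReleaseYear} has no BCNF violation.
{ArtistID, ReleaseYear, TrackID} has no BCNF violation.

{ArtistID, ReleaseYear, TrackID}; {Duration, ReleaseYear}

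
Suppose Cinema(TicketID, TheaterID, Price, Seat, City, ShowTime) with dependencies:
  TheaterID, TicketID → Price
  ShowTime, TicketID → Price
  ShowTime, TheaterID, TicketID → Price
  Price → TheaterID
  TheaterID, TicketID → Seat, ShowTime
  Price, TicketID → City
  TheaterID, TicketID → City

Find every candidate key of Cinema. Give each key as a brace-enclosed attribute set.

{Price, TicketID}, {ShowTime, TicketID}, {TheaterID, TicketID}

No FD produces {TicketID}, so it must be in every candidate key.
{Price, TicketID} is a candidate key since {Price, TicketID}⁺ = {City, Price, Seat, ShowTime, TheaterID, TicketID} covers every attribute.
{ShowTime, TicketID} is a candidate key since {ShowTime, TicketID}⁺ = {City, Price, Seat, ShowTime, TheaterID, TicketID} covers every attribute.
{TheaterID, TicketID} is a candidate key since {TheaterID, TicketID}⁺ = {City, Price, Seat, ShowTime, TheaterID, TicketID} covers every attribute.
No proper subset of any of these is a key, and no other minimal superkey exists.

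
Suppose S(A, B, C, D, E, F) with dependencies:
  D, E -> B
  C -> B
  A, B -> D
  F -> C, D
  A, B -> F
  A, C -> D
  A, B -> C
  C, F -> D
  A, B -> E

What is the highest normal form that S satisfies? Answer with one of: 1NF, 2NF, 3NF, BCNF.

Candidate keys: {A, B}, {A, C}, {A, D, E}, {A, F}. Prime attributes: {A, B, C, D, E, F}.
For D, E -> B we have {D, E}⁺ = {B, D, E}; {D, E} is not a superkey, so BCNF fails.
But every attribute on its right side ({B}) is prime, and the same holds for every other non-superkey FD, so 3NF still holds.

3NF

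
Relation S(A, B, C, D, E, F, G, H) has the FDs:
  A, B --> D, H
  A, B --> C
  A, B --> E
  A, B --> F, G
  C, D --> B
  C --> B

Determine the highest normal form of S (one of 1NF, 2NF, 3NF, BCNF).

3NF

Candidate keys: {A, B}, {A, C}. Prime attributes: {A, B, C}.
C, D --> B: {C, D}⁺ = {B, C, D}, which is not all of the attributes, so the left side is not a superkey — BCNF is violated.
Since {B} ⊆ prime attributes and every other non-superkey FD also has a prime right side, the schema is in 3NF.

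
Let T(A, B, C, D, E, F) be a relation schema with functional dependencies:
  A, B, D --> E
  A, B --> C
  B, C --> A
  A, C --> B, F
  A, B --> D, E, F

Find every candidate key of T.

{A, B}⁺ = {A, B, C, D, E, F}, which is every attribute, so {A, B} is a candidate key.
{A, C}⁺ = {A, B, C, D, E, F}, which is every attribute, so {A, C} is a candidate key.
{B, C}⁺ = {A, B, C, D, E, F}, which is every attribute, so {B, C} is a candidate key.
Any other superkey properly contains one of these, so there are no further candidate keys.

{A, B}, {A, C}, {B, C}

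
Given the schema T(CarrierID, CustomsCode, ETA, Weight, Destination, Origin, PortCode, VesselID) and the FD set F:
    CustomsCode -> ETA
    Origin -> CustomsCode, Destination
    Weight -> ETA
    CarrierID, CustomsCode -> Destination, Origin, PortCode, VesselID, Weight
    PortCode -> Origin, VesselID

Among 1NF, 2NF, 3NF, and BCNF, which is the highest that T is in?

1NF

Candidate keys: {CarrierID, CustomsCode}, {CarrierID, Origin}, {CarrierID, PortCode}. Prime attributes: {CarrierID, CustomsCode, Origin, PortCode}.
CustomsCode -> ETA breaks BCNF: {CustomsCode}⁺ = {CustomsCode, ETA}, so {CustomsCode} is not a superkey.
Because {ETA} is non-prime and the left side of CustomsCode -> ETA is not a superkey, the relation is not in 3NF.
{CustomsCode} is a proper subset of the key {CarrierID, CustomsCode}, and {CustomsCode}⁺ contains the non-prime attribute {ETA} — a partial dependency, so 2NF is violated.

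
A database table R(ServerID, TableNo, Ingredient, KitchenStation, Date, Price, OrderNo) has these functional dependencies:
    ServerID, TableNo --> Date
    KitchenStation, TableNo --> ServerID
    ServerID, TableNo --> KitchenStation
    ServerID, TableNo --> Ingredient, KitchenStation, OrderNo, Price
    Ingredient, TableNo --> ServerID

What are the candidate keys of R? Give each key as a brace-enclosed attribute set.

{Ingredient, TableNo}, {KitchenStation, TableNo}, {ServerID, TableNo}

No FD produces {TableNo}, so it must be in every candidate key.
{Ingredient, TableNo}⁺ = {Date, Ingredient, KitchenStation, OrderNo, Price, ServerID, TableNo}, which is every attribute, so {Ingredient, TableNo} is a candidate key.
{KitchenStation, TableNo}⁺ = {Date, Ingredient, KitchenStation, OrderNo, Price, ServerID, TableNo}, which is every attribute, so {KitchenStation, TableNo} is a candidate key.
{ServerID, TableNo}⁺ = {Date, Ingredient, KitchenStation, OrderNo, Price, ServerID, TableNo}, which is every attribute, so {ServerID, TableNo} is a candidate key.
No proper subset of any of these is a key, and no other minimal superkey exists.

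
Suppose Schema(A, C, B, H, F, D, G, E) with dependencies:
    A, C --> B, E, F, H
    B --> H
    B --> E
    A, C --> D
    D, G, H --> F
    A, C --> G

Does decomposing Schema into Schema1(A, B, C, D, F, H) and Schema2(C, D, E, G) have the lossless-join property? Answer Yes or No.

No

Common attributes: {C, D}; their closure is {C, D}.
Neither Schema1 nor Schema2 is contained in that closure, so the decomposition is lossy.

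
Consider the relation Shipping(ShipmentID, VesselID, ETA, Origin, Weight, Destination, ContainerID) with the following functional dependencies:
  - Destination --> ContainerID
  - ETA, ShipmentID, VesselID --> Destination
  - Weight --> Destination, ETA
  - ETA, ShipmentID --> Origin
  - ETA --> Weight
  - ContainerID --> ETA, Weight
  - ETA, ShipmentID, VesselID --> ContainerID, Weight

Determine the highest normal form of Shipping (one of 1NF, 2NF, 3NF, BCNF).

Candidate keys: {ContainerID, ShipmentID, VesselID}, {Destination, ShipmentID, VesselID}, {ETA, ShipmentID, VesselID}, {ShipmentID, VesselID, Weight}. Prime attributes: {ContainerID, Destination, ETA, ShipmentID, VesselID, Weight}.
Destination --> ContainerID breaks BCNF: {Destination}⁺ = {ContainerID, Destination, ETA, Weight}, so {Destination} is not a superkey.
ETA, ShipmentID --> Origin determines the non-prime attribute {Origin} from a non-superkey — 3NF is violated.
The proper key subset {ContainerID, ShipmentID} of {ContainerID, ShipmentID, VesselID} determines non-prime {Origin}, so the relation is not even in 2NF.

1NF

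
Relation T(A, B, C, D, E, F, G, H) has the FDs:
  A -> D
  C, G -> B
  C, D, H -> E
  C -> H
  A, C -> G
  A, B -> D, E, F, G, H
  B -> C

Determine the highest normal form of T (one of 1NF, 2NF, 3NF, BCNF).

Candidate keys: {A, B}, {A, C}. Prime attributes: {A, B, C}.
A -> D breaks BCNF: {A}⁺ = {A, D}, so {A} is not a superkey.
A -> D has non-prime {D} on the right and a non-superkey on the left, so 3NF fails.
Since {A} ⊂ {A, B} and {A}⁺ ⊇ {D} with {D} non-prime, there is a partial dependency; 2NF fails.

1NF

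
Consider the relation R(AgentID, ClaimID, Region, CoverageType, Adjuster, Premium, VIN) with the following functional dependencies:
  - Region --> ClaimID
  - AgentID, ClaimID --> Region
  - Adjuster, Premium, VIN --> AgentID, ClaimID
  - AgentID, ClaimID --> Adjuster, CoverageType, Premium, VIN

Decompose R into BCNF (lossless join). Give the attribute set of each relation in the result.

{Adjuster, AgentID, CoverageType, Premium, Region, VIN}; {ClaimID, Region}

Candidate keys of the original relation: {Adjuster, Premium, VIN}, {AgentID, ClaimID}, {AgentID, Region}.
In {Adjuster, AgentID, ClaimID, CoverageType, Premium, Region, VIN}, {Region} is not a superkey ({Region}⁺ restricted to this set is {ClaimID, Region}), so split on Region --> ClaimID into {ClaimID, Region} and {Adjuster, AgentID, CoverageType, Premium, Region, VIN}.
{ClaimID, Region} has no BCNF violation.
{Adjuster, AgentID, CoverageType, Premium, Region, VIN} has no BCNF violation.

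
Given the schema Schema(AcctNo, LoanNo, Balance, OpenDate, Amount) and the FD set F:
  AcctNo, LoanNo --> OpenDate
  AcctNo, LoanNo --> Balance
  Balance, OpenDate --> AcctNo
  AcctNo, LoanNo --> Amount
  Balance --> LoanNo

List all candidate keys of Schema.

{AcctNo, Balance}⁺ = {AcctNo, Amount, Balance, LoanNo, OpenDate}, which is every attribute, so {AcctNo, Balance} is a candidate key.
{AcctNo, LoanNo}⁺ = {AcctNo, Amount, Balance, LoanNo, OpenDate}, which is every attribute, so {AcctNo, LoanNo} is a candidate key.
{Balance, OpenDate}⁺ = {AcctNo, Amount, Balance, LoanNo, OpenDate}, which is every attribute, so {Balance, OpenDate} is a candidate key.
Any other superkey properly contains one of these, so there are no further candidate keys.

{AcctNo, Balance}, {AcctNo, LoanNo}, {Balance, OpenDate}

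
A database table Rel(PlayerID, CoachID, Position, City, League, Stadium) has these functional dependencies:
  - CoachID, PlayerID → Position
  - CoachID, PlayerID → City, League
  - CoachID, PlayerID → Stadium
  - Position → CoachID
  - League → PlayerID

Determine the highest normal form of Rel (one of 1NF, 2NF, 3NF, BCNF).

3NF

Candidate keys: {CoachID, League}, {CoachID, PlayerID}, {League, Position}, {PlayerID, Position}. Prime attributes: {CoachID, League, PlayerID, Position}.
Position → CoachID breaks BCNF: {Position}⁺ = {CoachID, Position}, so {Position} is not a superkey.
Since {CoachID} ⊆ prime attributes and every other non-superkey FD also has a prime right side, the schema is in 3NF.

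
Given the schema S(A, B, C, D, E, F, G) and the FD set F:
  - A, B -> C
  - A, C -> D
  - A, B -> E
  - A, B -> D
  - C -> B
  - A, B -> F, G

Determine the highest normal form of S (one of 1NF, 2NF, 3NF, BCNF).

Candidate keys: {A, B}, {A, C}. Prime attributes: {A, B, C}.
For C -> B we have {C}⁺ = {B, C}; {C} is not a superkey, so BCNF fails.
But every attribute on its right side ({B}) is prime, and the same holds for every other non-superkey FD, so 3NF still holds.

3NF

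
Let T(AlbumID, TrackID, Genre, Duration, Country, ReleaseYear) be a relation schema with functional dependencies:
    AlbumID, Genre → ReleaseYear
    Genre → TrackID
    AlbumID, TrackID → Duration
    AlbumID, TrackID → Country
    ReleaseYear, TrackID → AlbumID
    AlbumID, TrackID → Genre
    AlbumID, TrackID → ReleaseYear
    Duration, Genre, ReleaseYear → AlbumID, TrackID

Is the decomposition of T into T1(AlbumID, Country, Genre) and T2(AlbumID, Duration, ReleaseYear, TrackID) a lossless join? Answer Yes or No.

The shared attributes are {AlbumID} and {AlbumID}⁺ = {AlbumID}.
T1 ⊄ {AlbumID} and T2 ⊄ {AlbumID}, so the split is lossy.

No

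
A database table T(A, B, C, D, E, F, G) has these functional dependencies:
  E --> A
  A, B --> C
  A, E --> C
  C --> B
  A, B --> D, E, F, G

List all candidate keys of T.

{E}⁺ = {A, B, C, D, E, F, G} — all of the relation — so {E} is a candidate key.
{A, B}⁺ = {A, B, C, D, E, F, G} — all of the relation — so {A, B} is a candidate key.
{A, C}⁺ = {A, B, C, D, E, F, G} — all of the relation — so {A, C} is a candidate key.
No proper subset of any of these is a key, and no other minimal superkey exists.

{A, B}, {A, C}, {E}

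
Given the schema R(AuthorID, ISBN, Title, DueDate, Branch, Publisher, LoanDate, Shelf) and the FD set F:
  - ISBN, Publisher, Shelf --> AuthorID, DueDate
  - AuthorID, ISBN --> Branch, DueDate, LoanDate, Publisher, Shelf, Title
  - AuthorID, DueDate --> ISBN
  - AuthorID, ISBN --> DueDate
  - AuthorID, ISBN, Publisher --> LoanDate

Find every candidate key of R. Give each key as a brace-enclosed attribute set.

{AuthorID, DueDate}⁺ = {AuthorID, Branch, DueDate, ISBN, LoanDate, Publisher, Shelf, Title}, which is every attribute, so {AuthorID, DueDate} is a candidate key.
{AuthorID, ISBN}⁺ = {AuthorID, Branch, DueDate, ISBN, LoanDate, Publisher, Shelf, Title}, which is every attribute, so {AuthorID, ISBN} is a candidate key.
{ISBN, Publisher, Shelf}⁺ = {AuthorID, Branch, DueDate, ISBN, LoanDate, Publisher, Shelf, Title}, which is every attribute, so {ISBN, Publisher, Shelf} is a candidate key.
These are minimal and exhaustive — every other superkey contains one of them.

{AuthorID, DueDate}, {AuthorID, ISBN}, {ISBN, Publisher, Shelf}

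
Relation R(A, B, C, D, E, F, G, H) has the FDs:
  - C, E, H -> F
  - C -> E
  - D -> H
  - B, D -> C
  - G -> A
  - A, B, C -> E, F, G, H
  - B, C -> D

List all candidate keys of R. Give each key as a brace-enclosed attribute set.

{B} never appears on the right of any FD, so every key must include it.
Closure of {A, B, C} is {A, B, C, D, E, F, G, H}, the whole schema; {A, B, C} is a candidate key.
Closure of {A, B, D} is {A, B, C, D, E, F, G, H}, the whole schema; {A, B, D} is a candidate key.
Closure of {B, C, G} is {A, B, C, D, E, F, G, H}, the whole schema; {B, C, G} is a candidate key.
Closure of {B, D, G} is {A, B, C, D, E, F, G, H}, the whole schema; {B, D, G} is a candidate key.
No proper subset of any of these is a key, and no other minimal superkey exists.

{A, B, C}, {A, B, D}, {B, C, G}, {B, D, G}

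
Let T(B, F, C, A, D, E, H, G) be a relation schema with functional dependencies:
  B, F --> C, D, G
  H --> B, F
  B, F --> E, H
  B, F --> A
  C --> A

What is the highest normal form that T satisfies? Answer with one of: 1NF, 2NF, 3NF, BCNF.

Candidate keys: {B, F}, {H}. Prime attributes: {B, F, H}.
C --> A breaks BCNF: {C}⁺ = {A, C}, so {C} is not a superkey.
C --> A has non-prime {A} on the right and a non-superkey on the left, so 3NF fails.
No proper subset of a key has a non-prime attribute in its closure, so there is no partial dependency; 2NF holds.

2NF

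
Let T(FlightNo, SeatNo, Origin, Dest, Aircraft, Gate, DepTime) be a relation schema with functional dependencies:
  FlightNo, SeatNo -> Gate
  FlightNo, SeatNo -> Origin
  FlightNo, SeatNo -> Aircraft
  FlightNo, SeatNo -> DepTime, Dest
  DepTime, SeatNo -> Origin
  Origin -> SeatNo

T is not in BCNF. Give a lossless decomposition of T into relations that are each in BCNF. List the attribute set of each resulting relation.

Candidate keys of the original relation: {FlightNo, Origin}, {FlightNo, SeatNo}.
{Aircraft, DepTime, Dest, FlightNo, Gate, Origin, SeatNo}: {DepTime, SeatNo} determines {DepTime, Origin, SeatNo} here but is not a superkey — split on DepTime, SeatNo -> Origin, giving {DepTime, Origin, SeatNo} and {Aircraft, DepTime, Dest, FlightNo, Gate, SeatNo}.
{DepTime, Origin, SeatNo}: {Origin} determines {Origin, SeatNo} here but is not a superkey — split on Origin -> SeatNo, giving {Origin, SeatNo} and {DepTime, Origin}.
{Origin, SeatNo} is in BCNF.
{DepTime, Origin} is in BCNF.
{Aircraft, DepTime, Dest, FlightNo, Gate, SeatNo} is in BCNF.

{Aircraft, DepTime, Dest, FlightNo, Gate, SeatNo}; {DepTime, Origin}; {Origin, SeatNo}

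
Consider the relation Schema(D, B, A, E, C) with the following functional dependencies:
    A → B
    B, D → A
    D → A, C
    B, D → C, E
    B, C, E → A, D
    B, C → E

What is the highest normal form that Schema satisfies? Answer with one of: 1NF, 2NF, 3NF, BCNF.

Candidate keys: {A, C}, {B, C}, {D}. Prime attributes: {A, B, C, D}.
A → B breaks BCNF: {A}⁺ = {A, B}, so {A} is not a superkey.
Its right-hand attributes {B} are all prime, as are those of every other non-superkey FD — the relation is in 3NF.

3NF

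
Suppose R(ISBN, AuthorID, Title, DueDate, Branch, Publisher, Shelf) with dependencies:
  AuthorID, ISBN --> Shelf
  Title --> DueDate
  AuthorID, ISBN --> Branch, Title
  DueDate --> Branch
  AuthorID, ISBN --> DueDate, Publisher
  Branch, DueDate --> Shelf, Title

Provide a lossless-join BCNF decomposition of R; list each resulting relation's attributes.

Candidate key of the original relation: {AuthorID, ISBN}.
In {AuthorID, Branch, DueDate, ISBN, Publisher, Shelf, Title}, {Title} is not a superkey ({Title}⁺ restricted to this set is {Branch, DueDate, Shelf, Title}), so split on Title --> Branch, DueDate, Shelf into {Branch, DueDate, Shelf, Title} and {AuthorID, ISBN, Publisher, Title}.
{Branch, DueDate, Shelf, Title} is in BCNF.
{AuthorID, ISBN, Publisher, Title} is in BCNF.

{AuthorID, ISBN, Publisher, Title}; {Branch, DueDate, Shelf, Title}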